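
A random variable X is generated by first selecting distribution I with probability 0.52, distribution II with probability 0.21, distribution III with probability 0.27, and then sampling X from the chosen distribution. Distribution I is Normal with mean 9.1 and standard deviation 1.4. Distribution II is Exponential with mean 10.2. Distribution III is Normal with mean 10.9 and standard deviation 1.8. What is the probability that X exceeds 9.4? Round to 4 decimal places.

Conditional on each component, P(X > 9.4): I: 0.415162; II: 0.397894; III: 0.797672.
By total probability, P(X > 9.4) = 0.52·0.415162 + 0.21·0.397894 + 0.27·0.797672 = 0.514813.

0.5148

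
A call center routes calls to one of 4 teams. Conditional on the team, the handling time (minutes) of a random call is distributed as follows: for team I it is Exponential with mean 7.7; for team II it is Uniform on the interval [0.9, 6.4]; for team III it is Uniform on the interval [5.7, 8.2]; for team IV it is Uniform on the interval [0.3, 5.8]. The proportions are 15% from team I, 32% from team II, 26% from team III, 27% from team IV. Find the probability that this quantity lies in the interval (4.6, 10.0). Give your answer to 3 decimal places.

0.465

Conditional on each team, P(4.6 < X < 10.0): I: 0.277353; II: 0.327273; III: 1; IV: 0.218182.
By total probability, P(4.6 < X < 10.0) = 0.15·0.277353 + 0.32·0.327273 + 0.26·1 + 0.27·0.218182 = 0.465239.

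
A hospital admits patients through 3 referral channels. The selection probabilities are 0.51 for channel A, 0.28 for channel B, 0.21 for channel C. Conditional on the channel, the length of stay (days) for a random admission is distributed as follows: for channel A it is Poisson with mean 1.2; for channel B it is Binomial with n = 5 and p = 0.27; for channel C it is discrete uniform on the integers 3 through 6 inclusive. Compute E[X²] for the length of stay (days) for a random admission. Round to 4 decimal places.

For each component E[X²] = Var + (mean)², giving A: 2.64; B: 2.808; C: 21.5.
Overall E[X²] = 0.51·2.64 + 0.28·2.808 + 0.21·21.5 = 6.64764.

6.6476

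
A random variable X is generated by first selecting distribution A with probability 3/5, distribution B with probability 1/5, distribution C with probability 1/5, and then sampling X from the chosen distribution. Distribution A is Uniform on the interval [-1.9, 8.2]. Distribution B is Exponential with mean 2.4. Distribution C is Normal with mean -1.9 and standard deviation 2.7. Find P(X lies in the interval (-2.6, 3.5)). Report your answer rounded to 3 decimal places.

0.590

Conditional on each component, P(-2.6 < X < 3.5): A: 0.534653; B: 0.767376; C: 0.579532.
By total probability, P(-2.6 < X < 3.5) = 0.6·0.534653 + 0.2·0.767376 + 0.2·0.579532 = 0.590174.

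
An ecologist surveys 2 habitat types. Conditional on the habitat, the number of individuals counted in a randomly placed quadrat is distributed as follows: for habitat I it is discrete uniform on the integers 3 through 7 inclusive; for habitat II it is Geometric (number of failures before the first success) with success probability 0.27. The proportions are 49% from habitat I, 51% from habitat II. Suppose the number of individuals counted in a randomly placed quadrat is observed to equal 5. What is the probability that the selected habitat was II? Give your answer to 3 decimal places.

Likelihoods P(X=5 | ·): I: 0.2; II: 0.0559729.
Posterior ∝ prior × likelihood. Numerator for II: 0.51·0.0559729 = 0.0285462.
Normalizing constant: 0.49·0.2 + 0.51·0.0559729 = 0.126546.
P(II | observation) = 0.0285462 / 0.126546 = 0.225579.

0.226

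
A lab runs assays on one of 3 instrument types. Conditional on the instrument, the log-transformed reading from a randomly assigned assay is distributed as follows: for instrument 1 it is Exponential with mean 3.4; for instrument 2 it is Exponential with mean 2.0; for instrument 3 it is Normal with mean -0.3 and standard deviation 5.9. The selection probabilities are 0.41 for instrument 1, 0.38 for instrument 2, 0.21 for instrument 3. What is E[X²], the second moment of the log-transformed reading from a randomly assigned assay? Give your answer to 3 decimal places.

For each component E[X²] = Var + (mean)², giving 1: 23.12; 2: 8; 3: 34.9.
Overall E[X²] = 0.41·23.12 + 0.38·8 + 0.21·34.9 = 19.8482.

19.848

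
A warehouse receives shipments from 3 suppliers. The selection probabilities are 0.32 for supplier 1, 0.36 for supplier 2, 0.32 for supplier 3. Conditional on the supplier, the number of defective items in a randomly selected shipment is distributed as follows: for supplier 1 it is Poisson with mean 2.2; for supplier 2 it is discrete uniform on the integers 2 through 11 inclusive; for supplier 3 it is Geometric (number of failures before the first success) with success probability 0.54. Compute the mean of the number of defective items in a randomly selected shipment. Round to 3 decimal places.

3.317

Component means — 1: 2.2; 2: 6.5; 3: 0.851852.
E[X] = 0.32·2.2 + 0.36·6.5 + 0.32·0.851852 = 3.31659.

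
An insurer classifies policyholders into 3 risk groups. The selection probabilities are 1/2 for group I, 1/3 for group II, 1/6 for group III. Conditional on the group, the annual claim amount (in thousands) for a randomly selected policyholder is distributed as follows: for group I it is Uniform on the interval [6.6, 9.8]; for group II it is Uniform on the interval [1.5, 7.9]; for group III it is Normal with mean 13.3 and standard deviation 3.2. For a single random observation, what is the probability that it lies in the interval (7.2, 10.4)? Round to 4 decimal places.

0.4684

Conditional on each group, P(7.2 < X < 10.4): I: 0.8125; II: 0.109375; III: 0.154093.
By total probability, P(7.2 < X < 10.4) = 0.5·0.8125 + 0.333333·0.109375 + 0.166667·0.154093 = 0.46839.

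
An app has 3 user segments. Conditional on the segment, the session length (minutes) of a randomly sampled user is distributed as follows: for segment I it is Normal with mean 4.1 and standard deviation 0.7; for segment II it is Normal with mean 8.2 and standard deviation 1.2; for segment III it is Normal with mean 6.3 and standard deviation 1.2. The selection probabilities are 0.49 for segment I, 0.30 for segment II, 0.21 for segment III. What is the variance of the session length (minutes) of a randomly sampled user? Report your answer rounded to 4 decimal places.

4.1710

Per component, I: μ=4.1, E[X²]=17.3; II: μ=8.2, E[X²]=68.68; III: μ=6.3, E[X²]=41.13.
E[X] = 0.49·4.1 + 0.3·8.2 + 0.21·6.3 = 5.792.
E[X²] = 0.49·17.3 + 0.3·68.68 + 0.21·41.13 = 37.7183.
Var(X) = E[X²] − (E[X])² = 37.7183 − 33.5473 = 4.17104.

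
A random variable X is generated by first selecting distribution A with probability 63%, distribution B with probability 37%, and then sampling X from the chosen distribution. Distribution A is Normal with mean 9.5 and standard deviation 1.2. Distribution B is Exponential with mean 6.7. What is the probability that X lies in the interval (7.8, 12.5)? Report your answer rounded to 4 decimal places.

Conditional on each component, P(7.8 < X < 12.5): A: 0.9155; B: 0.157387.
By total probability, P(7.8 < X < 12.5) = 0.63·0.9155 + 0.37·0.157387 = 0.634998.

0.6350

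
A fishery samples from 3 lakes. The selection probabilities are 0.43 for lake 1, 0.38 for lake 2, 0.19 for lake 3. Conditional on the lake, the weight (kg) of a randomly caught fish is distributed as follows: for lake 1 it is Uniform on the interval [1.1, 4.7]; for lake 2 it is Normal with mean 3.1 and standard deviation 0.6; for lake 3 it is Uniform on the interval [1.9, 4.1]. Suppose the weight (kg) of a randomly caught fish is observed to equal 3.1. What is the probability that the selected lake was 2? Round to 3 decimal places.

0.551

Likelihoods f(3.1 | ·): 1: 0.277778; 2: 0.664904; 3: 0.454545.
Posterior ∝ prior × likelihood. Numerator for 2: 0.38·0.664904 = 0.252663.
Normalizing constant: 0.43·0.277778 + 0.38·0.664904 + 0.19·0.454545 = 0.458472.
P(2 | observation) = 0.252663 / 0.458472 = 0.5511.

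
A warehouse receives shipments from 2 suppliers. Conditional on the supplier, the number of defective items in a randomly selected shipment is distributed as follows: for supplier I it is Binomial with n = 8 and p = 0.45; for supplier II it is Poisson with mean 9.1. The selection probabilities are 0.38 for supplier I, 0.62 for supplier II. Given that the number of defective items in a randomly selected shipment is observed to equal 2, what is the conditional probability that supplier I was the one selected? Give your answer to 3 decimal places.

Likelihoods P(X=2 | ·): I: 0.156949; II: 0.00462352.
Posterior ∝ prior × likelihood. Numerator for I: 0.38·0.156949 = 0.0596407.
Normalizing constant: 0.38·0.156949 + 0.62·0.00462352 = 0.0625073.
P(I | observation) = 0.0596407 / 0.0625073 = 0.95414.

0.954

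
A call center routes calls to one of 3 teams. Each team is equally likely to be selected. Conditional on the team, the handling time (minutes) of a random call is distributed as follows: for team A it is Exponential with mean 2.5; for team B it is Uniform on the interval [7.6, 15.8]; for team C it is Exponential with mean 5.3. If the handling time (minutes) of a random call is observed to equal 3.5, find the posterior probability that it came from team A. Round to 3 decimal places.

0.503

Likelihoods f(3.5 | ·): A: 0.0986388; B: 0; C: 0.0974823.
Posterior ∝ prior × likelihood. Numerator for A: 0.333333·0.0986388 = 0.0328796.
Normalizing constant: 0.333333·0.0986388 + 0.333333·0 + 0.333333·0.0974823 = 0.0653737.
P(A | observation) = 0.0328796 / 0.0653737 = 0.502948.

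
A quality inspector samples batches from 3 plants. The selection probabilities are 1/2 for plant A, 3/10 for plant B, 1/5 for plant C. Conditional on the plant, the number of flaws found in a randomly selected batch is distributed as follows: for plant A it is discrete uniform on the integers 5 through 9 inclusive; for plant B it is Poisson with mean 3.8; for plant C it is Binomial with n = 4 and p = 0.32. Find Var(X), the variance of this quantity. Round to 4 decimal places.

Per component, A: μ=7, E[X²]=51; B: μ=3.8, E[X²]=18.24; C: μ=1.28, E[X²]=2.5088.
E[X] = 0.5·7 + 0.3·3.8 + 0.2·1.28 = 4.896.
E[X²] = 0.5·51 + 0.3·18.24 + 0.2·2.5088 = 31.4738.
Var(X) = E[X²] − (E[X])² = 31.4738 − 23.9708 = 7.50294.

7.5029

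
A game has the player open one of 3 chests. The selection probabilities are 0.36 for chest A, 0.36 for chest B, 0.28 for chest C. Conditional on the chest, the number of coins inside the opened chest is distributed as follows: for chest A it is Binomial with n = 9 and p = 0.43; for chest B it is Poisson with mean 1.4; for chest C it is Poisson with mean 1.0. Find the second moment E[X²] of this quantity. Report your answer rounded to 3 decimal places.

7.955

For each component E[X²] = Var + (mean)², giving A: 17.1828; B: 3.36; C: 2.
Overall E[X²] = 0.36·17.1828 + 0.36·3.36 + 0.28·2 = 7.95541.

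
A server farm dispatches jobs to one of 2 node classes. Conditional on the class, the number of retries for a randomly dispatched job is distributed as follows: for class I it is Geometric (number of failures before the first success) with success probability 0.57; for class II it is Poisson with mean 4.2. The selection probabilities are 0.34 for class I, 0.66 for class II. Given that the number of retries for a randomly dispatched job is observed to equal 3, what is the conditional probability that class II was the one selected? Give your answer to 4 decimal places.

0.8880

Likelihoods P(X=3 | ·): I: 0.045319; II: 0.185165.
Posterior ∝ prior × likelihood. Numerator for II: 0.66·0.185165 = 0.122209.
Normalizing constant: 0.34·0.045319 + 0.66·0.185165 = 0.137618.
P(II | observation) = 0.122209 / 0.137618 = 0.888034.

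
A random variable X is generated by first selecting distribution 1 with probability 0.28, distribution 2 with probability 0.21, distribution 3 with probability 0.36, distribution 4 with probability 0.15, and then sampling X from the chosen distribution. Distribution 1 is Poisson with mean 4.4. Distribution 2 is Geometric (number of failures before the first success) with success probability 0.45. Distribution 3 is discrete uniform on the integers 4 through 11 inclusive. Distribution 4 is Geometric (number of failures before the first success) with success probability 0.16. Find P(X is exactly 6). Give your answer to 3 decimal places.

0.091

Conditional on each component, P(X = 6): 1: 0.123734; 2: 0.0124563; 3: 0.125; 4: 0.0562077.
By total probability, P(X = 6) = 0.28·0.123734 + 0.21·0.0124563 + 0.36·0.125 + 0.15·0.0562077 = 0.0906924.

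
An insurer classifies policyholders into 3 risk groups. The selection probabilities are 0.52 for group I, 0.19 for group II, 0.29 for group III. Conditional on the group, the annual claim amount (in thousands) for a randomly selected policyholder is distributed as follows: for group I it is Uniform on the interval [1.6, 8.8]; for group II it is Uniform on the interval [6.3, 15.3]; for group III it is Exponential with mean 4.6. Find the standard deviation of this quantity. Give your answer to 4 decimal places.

3.8647

Per component, I: μ=5.2, E[X²]=31.36; II: μ=10.8, E[X²]=123.39; III: μ=4.6, E[X²]=42.32.
E[X] = 0.52·5.2 + 0.19·10.8 + 0.29·4.6 = 6.09.
E[X²] = 0.52·31.36 + 0.19·123.39 + 0.29·42.32 = 52.0241.
Var(X) = E[X²] − (E[X])² = 52.0241 − 37.0881 = 14.936.
SD(X) = √14.936 = 3.86471.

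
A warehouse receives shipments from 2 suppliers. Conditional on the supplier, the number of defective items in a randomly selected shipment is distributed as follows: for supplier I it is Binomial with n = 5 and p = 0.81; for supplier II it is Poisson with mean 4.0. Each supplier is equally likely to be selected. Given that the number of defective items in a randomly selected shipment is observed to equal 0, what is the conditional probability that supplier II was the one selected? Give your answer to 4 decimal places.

Likelihoods P(X=0 | ·): I: 0.00024761; II: 0.0183156.
Posterior ∝ prior × likelihood. Numerator for II: 0.5·0.0183156 = 0.00915782.
Normalizing constant: 0.5·0.00024761 + 0.5·0.0183156 = 0.00928162.
P(II | observation) = 0.00915782 / 0.00928162 = 0.986661.

0.9867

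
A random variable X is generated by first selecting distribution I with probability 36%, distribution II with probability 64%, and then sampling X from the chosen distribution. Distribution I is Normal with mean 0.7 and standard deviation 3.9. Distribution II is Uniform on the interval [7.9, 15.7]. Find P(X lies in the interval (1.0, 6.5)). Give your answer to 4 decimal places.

0.1443

Conditional on each component, P(1.0 < X < 6.5): I: 0.400859; II: 0.
By total probability, P(1.0 < X < 6.5) = 0.36·0.400859 + 0.64·0 = 0.144309.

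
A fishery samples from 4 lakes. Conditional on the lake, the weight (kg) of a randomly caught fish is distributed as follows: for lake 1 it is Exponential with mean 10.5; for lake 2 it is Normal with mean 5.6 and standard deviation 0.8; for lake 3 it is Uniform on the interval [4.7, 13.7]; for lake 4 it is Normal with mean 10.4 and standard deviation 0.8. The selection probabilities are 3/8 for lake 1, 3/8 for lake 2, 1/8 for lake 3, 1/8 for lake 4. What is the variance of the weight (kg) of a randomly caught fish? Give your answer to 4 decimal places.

47.6736

Per component, 1: μ=10.5, E[X²]=220.5; 2: μ=5.6, E[X²]=32; 3: μ=9.2, E[X²]=91.39; 4: μ=10.4, E[X²]=108.8.
E[X] = 0.375·10.5 + 0.375·5.6 + 0.125·9.2 + 0.125·10.4 = 8.4875.
E[X²] = 0.375·220.5 + 0.375·32 + 0.125·91.39 + 0.125·108.8 = 119.711.
Var(X) = E[X²] − (E[X])² = 119.711 − 72.0377 = 47.6736.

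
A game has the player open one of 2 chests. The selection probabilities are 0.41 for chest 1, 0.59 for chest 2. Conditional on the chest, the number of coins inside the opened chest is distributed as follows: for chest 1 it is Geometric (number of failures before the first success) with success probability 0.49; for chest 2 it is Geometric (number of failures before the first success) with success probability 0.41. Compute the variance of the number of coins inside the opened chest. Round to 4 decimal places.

2.9800

Per component, 1: μ=1.04082, E[X²]=3.20741; 2: μ=1.43902, E[X²]=5.58061.
E[X] = 0.41·1.04082 + 0.59·1.43902 = 1.27576.
E[X²] = 0.41·3.20741 + 0.59·5.58061 = 4.6076.
Var(X) = E[X²] − (E[X])² = 4.6076 − 1.62756 = 2.98004.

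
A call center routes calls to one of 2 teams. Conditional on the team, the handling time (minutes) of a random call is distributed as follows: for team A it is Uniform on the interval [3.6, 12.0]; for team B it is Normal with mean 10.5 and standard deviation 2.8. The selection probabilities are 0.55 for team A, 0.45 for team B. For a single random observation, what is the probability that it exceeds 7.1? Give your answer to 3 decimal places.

Conditional on each team, P(X > 7.1): A: 0.583333; B: 0.887681.
By total probability, P(X > 7.1) = 0.55·0.583333 + 0.45·0.887681 = 0.72029.

0.720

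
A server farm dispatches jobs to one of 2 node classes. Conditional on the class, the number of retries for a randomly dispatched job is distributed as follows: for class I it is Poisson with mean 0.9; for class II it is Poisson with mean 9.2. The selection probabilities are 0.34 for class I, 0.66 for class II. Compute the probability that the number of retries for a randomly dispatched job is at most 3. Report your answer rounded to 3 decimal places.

0.348

Conditional on each class, P(X ≤ 3): I: 0.986541; II: 0.0184196.
By total probability, P(X ≤ 3) = 0.34·0.986541 + 0.66·0.0184196 = 0.347581.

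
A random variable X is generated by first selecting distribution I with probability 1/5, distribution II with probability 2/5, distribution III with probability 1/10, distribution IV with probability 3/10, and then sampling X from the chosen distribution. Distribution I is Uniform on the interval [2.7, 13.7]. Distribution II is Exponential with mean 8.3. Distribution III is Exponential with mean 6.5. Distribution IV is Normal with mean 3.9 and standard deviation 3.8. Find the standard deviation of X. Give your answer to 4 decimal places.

Per component, I: μ=8.2, E[X²]=77.3233; II: μ=8.3, E[X²]=137.78; III: μ=6.5, E[X²]=84.5; IV: μ=3.9, E[X²]=29.65.
E[X] = 0.2·8.2 + 0.4·8.3 + 0.1·6.5 + 0.3·3.9 = 6.78.
E[X²] = 0.2·77.3233 + 0.4·137.78 + 0.1·84.5 + 0.3·29.65 = 87.9217.
Var(X) = E[X²] − (E[X])² = 87.9217 − 45.9684 = 41.9533.
SD(X) = √41.9533 = 6.47713.

6.4771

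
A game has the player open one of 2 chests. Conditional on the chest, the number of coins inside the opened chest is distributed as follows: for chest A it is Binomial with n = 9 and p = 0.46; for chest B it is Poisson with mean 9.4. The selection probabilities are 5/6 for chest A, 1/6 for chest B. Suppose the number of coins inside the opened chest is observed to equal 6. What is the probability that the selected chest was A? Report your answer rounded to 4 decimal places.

0.8877

Likelihoods P(X=6 | ·): A: 0.125316; B: 0.0792623.
Posterior ∝ prior × likelihood. Numerator for A: 0.833333·0.125316 = 0.10443.
Normalizing constant: 0.833333·0.125316 + 0.166667·0.0792623 = 0.117641.
P(A | observation) = 0.10443 / 0.117641 = 0.887706.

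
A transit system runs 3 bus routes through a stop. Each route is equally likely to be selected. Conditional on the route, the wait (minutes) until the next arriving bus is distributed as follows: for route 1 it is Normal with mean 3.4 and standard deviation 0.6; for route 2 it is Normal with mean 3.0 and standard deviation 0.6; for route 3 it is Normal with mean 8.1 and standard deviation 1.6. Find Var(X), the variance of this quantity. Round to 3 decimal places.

Per component, 1: μ=3.4, E[X²]=11.92; 2: μ=3, E[X²]=9.36; 3: μ=8.1, E[X²]=68.17.
E[X] = 0.333333·3.4 + 0.333333·3 + 0.333333·8.1 = 4.83333.
E[X²] = 0.333333·11.92 + 0.333333·9.36 + 0.333333·68.17 = 29.8167.
Var(X) = E[X²] − (E[X])² = 29.8167 − 23.3611 = 6.45556.

6.456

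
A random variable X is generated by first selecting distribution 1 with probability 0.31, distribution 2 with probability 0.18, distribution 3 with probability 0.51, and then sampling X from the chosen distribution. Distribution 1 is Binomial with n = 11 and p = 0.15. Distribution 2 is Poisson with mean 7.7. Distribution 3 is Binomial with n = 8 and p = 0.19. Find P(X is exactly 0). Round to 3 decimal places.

0.146

Conditional on each component, P(X = 0): 1: 0.167343; 2: 0.000452827; 3: 0.185302.
By total probability, P(X = 0) = 0.31·0.167343 + 0.18·0.000452827 + 0.51·0.185302 = 0.146462.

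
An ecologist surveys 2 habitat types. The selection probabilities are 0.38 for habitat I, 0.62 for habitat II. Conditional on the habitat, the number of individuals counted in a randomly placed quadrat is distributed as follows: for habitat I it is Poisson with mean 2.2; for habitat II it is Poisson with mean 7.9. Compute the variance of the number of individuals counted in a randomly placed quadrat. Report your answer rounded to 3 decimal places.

13.389

Per component, I: μ=2.2, E[X²]=7.04; II: μ=7.9, E[X²]=70.31.
E[X] = 0.38·2.2 + 0.62·7.9 = 5.734.
E[X²] = 0.38·7.04 + 0.62·70.31 = 46.2674.
Var(X) = E[X²] − (E[X])² = 46.2674 − 32.8788 = 13.3886.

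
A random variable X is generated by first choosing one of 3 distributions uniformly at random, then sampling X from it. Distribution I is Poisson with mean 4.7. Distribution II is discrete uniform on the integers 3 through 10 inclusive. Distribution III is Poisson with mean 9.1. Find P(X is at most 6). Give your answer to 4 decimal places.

Conditional on each component, P(X ≤ 6): I: 0.804605; II: 0.5; III: 0.197823.
By total probability, P(X ≤ 6) = 0.333333·0.804605 + 0.333333·0.5 + 0.333333·0.197823 = 0.500809.

0.5008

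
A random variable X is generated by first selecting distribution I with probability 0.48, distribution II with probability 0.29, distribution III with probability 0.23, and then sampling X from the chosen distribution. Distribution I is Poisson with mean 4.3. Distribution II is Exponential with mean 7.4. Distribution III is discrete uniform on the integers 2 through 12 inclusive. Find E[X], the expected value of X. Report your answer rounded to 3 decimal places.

Component means — I: 4.3; II: 7.4; III: 7.
E[X] = 0.48·4.3 + 0.29·7.4 + 0.23·7 = 5.82.

5.820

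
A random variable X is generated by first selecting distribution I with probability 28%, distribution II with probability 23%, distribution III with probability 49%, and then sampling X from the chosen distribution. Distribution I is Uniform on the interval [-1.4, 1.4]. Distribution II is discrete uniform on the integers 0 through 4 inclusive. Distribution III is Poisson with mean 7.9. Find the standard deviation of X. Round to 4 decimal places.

Per component, I: μ=0, E[X²]=0.653333; II: μ=2, E[X²]=6; III: μ=7.9, E[X²]=70.31.
E[X] = 0.28·0 + 0.23·2 + 0.49·7.9 = 4.331.
E[X²] = 0.28·0.653333 + 0.23·6 + 0.49·70.31 = 36.0148.
Var(X) = E[X²] − (E[X])² = 36.0148 − 18.7576 = 17.2573.
SD(X) = √17.2573 = 4.15419.

4.1542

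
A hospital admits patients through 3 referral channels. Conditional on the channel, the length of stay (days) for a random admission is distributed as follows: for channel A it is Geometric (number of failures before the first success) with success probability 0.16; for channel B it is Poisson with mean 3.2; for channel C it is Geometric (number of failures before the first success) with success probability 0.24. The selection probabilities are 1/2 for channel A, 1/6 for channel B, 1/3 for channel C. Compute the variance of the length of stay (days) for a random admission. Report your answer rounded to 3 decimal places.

Per component, A: μ=5.25, E[X²]=60.375; B: μ=3.2, E[X²]=13.44; C: μ=3.16667, E[X²]=23.2222.
E[X] = 0.5·5.25 + 0.166667·3.2 + 0.333333·3.16667 = 4.21389.
E[X²] = 0.5·60.375 + 0.166667·13.44 + 0.333333·23.2222 = 40.1682.
Var(X) = E[X²] − (E[X])² = 40.1682 − 17.7569 = 22.4114.

22.411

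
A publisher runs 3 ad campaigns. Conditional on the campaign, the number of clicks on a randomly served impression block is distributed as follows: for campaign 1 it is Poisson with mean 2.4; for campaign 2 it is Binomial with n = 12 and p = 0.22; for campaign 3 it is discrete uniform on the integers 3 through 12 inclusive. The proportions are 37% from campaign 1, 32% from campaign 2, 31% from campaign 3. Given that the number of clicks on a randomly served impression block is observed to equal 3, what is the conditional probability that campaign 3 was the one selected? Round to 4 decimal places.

Likelihoods P(X=3 | ·): 1: 0.209014; 2: 0.250347; 3: 0.1.
Posterior ∝ prior × likelihood. Numerator for 3: 0.31·0.1 = 0.031.
Normalizing constant: 0.37·0.209014 + 0.32·0.250347 + 0.31·0.1 = 0.188446.
P(3 | observation) = 0.031 / 0.188446 = 0.164503.

0.1645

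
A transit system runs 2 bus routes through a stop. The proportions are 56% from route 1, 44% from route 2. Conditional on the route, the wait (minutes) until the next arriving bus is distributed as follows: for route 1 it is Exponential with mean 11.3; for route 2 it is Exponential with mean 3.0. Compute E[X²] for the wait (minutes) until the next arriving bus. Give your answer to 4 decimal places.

For each component E[X²] = Var + (mean)², giving 1: 255.38; 2: 18.
Overall E[X²] = 0.56·255.38 + 0.44·18 = 150.933.

150.9328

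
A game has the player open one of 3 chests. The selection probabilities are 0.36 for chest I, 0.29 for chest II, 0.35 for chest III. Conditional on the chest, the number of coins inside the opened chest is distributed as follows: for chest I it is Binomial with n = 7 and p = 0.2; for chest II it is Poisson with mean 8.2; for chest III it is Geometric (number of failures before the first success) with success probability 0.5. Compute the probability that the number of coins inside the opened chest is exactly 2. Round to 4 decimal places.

0.1455

Conditional on each chest, P(X = 2): I: 0.275251; II: 0.00923385; III: 0.125.
By total probability, P(X = 2) = 0.36·0.275251 + 0.29·0.00923385 + 0.35·0.125 = 0.145518.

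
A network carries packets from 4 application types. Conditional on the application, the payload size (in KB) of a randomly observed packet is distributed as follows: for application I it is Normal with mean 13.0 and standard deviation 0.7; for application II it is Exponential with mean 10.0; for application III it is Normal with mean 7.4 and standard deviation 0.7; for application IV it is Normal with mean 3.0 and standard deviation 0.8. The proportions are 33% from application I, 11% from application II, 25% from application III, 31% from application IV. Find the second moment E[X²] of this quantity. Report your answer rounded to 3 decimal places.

For each component E[X²] = Var + (mean)², giving I: 169.49; II: 200; III: 55.25; IV: 9.64.
Overall E[X²] = 0.33·169.49 + 0.11·200 + 0.25·55.25 + 0.31·9.64 = 94.7326.

94.733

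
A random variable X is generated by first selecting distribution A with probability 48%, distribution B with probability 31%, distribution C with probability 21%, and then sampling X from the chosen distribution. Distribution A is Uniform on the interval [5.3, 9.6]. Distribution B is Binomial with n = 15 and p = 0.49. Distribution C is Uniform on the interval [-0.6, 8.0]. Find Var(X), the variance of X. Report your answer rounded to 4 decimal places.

Per component, A: μ=7.45, E[X²]=57.0433; B: μ=7.35, E[X²]=57.771; C: μ=3.7, E[X²]=19.8533.
E[X] = 0.48·7.45 + 0.31·7.35 + 0.21·3.7 = 6.6315.
E[X²] = 0.48·57.0433 + 0.31·57.771 + 0.21·19.8533 = 49.459.
Var(X) = E[X²] − (E[X])² = 49.459 − 43.9768 = 5.48222.

5.4822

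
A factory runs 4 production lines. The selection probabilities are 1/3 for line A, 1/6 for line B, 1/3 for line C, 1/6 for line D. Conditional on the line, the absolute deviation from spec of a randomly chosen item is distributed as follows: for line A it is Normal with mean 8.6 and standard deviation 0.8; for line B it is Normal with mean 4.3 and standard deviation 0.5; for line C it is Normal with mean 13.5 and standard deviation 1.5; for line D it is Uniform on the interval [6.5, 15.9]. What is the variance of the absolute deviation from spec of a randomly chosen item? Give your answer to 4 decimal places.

12.6214

Per component, A: μ=8.6, E[X²]=74.6; B: μ=4.3, E[X²]=18.74; C: μ=13.5, E[X²]=184.5; D: μ=11.2, E[X²]=132.803.
E[X] = 0.333333·8.6 + 0.166667·4.3 + 0.333333·13.5 + 0.166667·11.2 = 9.95.
E[X²] = 0.333333·74.6 + 0.166667·18.74 + 0.333333·184.5 + 0.166667·132.803 = 111.624.
Var(X) = E[X²] − (E[X])² = 111.624 − 99.0025 = 12.6214.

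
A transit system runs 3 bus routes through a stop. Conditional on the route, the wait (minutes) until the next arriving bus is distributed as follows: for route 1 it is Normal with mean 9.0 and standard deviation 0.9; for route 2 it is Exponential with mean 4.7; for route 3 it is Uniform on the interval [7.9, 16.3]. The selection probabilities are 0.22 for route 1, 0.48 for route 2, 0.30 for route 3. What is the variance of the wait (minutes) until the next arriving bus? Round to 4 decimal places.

Per component, 1: μ=9, E[X²]=81.81; 2: μ=4.7, E[X²]=44.18; 3: μ=12.1, E[X²]=152.29.
E[X] = 0.22·9 + 0.48·4.7 + 0.3·12.1 = 7.866.
E[X²] = 0.22·81.81 + 0.48·44.18 + 0.3·152.29 = 84.8916.
Var(X) = E[X²] − (E[X])² = 84.8916 − 61.874 = 23.0176.

23.0176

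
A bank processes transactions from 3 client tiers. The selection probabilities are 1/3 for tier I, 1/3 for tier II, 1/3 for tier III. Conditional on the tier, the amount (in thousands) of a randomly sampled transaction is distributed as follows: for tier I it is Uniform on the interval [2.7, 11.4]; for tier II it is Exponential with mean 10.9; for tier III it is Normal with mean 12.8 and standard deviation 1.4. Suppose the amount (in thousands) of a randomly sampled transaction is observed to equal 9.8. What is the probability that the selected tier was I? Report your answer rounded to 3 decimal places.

0.635

Likelihoods f(9.8 | ·): I: 0.114943; II: 0.0373342; III: 0.0286865.
Posterior ∝ prior × likelihood. Numerator for I: 0.333333·0.114943 = 0.0383142.
Normalizing constant: 0.333333·0.114943 + 0.333333·0.0373342 + 0.333333·0.0286865 = 0.0603211.
P(I | observation) = 0.0383142 / 0.0603211 = 0.635171.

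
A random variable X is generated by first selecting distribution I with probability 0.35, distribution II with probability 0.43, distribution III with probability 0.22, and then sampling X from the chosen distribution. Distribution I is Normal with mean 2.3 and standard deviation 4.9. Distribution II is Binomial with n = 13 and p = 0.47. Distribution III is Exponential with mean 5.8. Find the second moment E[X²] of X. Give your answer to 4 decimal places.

For each component E[X²] = Var + (mean)², giving I: 29.3; II: 40.5704; III: 67.28.
Overall E[X²] = 0.35·29.3 + 0.43·40.5704 + 0.22·67.28 = 42.5019.

42.5019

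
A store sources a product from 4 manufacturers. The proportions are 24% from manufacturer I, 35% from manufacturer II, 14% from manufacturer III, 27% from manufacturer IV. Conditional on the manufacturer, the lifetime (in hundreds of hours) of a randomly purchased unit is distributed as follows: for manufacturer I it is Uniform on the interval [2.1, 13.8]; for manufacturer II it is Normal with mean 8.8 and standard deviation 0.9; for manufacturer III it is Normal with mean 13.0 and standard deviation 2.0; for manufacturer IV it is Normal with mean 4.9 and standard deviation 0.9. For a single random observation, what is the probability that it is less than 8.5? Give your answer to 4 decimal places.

Conditional on each manufacturer, P(X < 8.5): I: 0.547009; II: 0.369441; III: 0.0122245; IV: 0.999968.
By total probability, P(X < 8.5) = 0.24·0.547009 + 0.35·0.369441 + 0.14·0.0122245 + 0.27·0.999968 = 0.532289.

0.5323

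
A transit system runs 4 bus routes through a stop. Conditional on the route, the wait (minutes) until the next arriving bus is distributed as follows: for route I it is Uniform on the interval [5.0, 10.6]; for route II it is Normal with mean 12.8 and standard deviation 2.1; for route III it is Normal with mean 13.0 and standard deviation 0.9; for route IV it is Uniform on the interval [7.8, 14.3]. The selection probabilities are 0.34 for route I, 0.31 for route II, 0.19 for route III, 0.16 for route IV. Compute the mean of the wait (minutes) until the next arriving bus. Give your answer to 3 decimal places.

10.858

Component means — I: 7.8; II: 12.8; III: 13; IV: 11.05.
E[X] = 0.34·7.8 + 0.31·12.8 + 0.19·13 + 0.16·11.05 = 10.858.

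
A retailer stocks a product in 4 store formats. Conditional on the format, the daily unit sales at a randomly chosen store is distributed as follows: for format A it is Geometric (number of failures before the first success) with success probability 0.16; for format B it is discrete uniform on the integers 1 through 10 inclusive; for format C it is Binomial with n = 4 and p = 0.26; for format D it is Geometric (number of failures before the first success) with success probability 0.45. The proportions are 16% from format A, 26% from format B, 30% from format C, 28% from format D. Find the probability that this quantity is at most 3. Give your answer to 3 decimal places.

Conditional on each format, P(X ≤ 3): A: 0.502129; B: 0.3; C: 0.99543; D: 0.908494.
By total probability, P(X ≤ 3) = 0.16·0.502129 + 0.26·0.3 + 0.3·0.99543 + 0.28·0.908494 = 0.711348.

0.711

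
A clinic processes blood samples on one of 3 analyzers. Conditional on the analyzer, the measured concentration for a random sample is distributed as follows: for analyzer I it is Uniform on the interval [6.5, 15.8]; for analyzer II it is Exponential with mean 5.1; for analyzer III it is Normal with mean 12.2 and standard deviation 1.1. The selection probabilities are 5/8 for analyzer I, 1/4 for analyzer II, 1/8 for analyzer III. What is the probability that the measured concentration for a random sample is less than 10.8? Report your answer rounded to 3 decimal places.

Conditional on each analyzer, P(X < 10.8): I: 0.462366; II: 0.879686; III: 0.101557.
By total probability, P(X < 10.8) = 0.625·0.462366 + 0.25·0.879686 + 0.125·0.101557 = 0.521595.

0.522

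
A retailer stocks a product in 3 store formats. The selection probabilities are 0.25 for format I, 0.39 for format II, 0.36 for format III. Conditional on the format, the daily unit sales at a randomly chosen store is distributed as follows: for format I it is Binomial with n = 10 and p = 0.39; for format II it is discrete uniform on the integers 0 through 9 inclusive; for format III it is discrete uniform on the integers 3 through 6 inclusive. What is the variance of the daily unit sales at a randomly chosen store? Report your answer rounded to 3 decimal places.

4.330

Per component, I: μ=3.9, E[X²]=17.589; II: μ=4.5, E[X²]=28.5; III: μ=4.5, E[X²]=21.5.
E[X] = 0.25·3.9 + 0.39·4.5 + 0.36·4.5 = 4.35.
E[X²] = 0.25·17.589 + 0.39·28.5 + 0.36·21.5 = 23.2523.
Var(X) = E[X²] − (E[X])² = 23.2523 − 18.9225 = 4.32975.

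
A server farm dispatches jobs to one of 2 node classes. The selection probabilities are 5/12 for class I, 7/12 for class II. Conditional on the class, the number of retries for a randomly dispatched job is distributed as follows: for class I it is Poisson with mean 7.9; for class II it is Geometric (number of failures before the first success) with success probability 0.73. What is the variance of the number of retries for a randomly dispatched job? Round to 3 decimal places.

17.369

Per component, I: μ=7.9, E[X²]=70.31; II: μ=0.369863, E[X²]=0.64346.
E[X] = 0.416667·7.9 + 0.583333·0.369863 = 3.50742.
E[X²] = 0.416667·70.31 + 0.583333·0.64346 = 29.6712.
Var(X) = E[X²] − (E[X])² = 29.6712 − 12.302 = 17.3692.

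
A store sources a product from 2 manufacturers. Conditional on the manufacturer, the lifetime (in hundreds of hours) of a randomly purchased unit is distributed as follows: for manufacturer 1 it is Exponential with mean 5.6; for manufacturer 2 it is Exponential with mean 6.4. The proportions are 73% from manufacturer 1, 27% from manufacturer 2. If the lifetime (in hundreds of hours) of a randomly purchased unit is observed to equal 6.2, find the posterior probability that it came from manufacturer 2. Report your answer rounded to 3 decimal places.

Likelihoods f(6.2 | ·): 1: 0.0590182; 2: 0.0593058.
Posterior ∝ prior × likelihood. Numerator for 2: 0.27·0.0593058 = 0.0160126.
Normalizing constant: 0.73·0.0590182 + 0.27·0.0593058 = 0.0590959.
P(2 | observation) = 0.0160126 / 0.0590959 = 0.270959.

0.271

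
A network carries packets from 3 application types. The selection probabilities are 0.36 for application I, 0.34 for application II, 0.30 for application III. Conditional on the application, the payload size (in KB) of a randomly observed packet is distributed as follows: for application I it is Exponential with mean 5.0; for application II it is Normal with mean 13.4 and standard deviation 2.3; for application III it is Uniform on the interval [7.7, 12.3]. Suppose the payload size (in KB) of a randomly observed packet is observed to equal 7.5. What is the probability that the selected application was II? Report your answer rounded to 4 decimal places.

0.1203

Likelihoods f(7.5 | ·): I: 0.044626; II: 0.0064607; III: 0.
Posterior ∝ prior × likelihood. Numerator for II: 0.34·0.0064607 = 0.00219664.
Normalizing constant: 0.36·0.044626 + 0.34·0.0064607 + 0.3·0 = 0.018262.
P(II | observation) = 0.00219664 / 0.018262 = 0.120285.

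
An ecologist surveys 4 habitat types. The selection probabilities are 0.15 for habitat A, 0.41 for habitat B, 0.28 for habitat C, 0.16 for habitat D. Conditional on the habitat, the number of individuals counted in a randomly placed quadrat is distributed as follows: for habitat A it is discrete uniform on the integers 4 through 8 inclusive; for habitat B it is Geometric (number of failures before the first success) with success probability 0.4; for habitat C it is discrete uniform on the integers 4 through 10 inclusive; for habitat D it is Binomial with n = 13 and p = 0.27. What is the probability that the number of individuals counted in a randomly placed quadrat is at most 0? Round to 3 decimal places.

Conditional on each habitat, P(X ≤ 0): A: 0; B: 0.4; C: 0; D: 0.0167185.
By total probability, P(X ≤ 0) = 0.15·0 + 0.41·0.4 + 0.28·0 + 0.16·0.0167185 = 0.166675.

0.167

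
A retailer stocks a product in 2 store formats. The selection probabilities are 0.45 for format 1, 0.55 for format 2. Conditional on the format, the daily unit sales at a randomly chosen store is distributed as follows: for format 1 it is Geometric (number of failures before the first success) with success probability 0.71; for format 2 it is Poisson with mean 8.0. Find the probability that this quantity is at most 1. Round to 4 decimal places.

0.4138

Conditional on each format, P(X ≤ 1): 1: 0.9159; 2: 0.00301916.
By total probability, P(X ≤ 1) = 0.45·0.9159 + 0.55·0.00301916 = 0.413816.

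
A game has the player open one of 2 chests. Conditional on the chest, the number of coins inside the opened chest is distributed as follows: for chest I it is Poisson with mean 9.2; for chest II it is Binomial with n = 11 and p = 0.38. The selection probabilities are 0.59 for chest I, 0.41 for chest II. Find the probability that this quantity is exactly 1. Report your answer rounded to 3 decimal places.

Conditional on each chest, P(X = 1): I: 0.000929562; II: 0.0350827.
By total probability, P(X = 1) = 0.59·0.000929562 + 0.41·0.0350827 = 0.0149324.

0.015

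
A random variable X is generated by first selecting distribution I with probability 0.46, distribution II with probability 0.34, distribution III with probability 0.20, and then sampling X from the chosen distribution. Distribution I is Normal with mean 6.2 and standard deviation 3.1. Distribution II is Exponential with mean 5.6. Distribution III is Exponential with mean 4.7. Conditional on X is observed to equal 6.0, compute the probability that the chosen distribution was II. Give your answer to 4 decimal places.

0.2267

Likelihoods f(6.0 | ·): I: 0.128424; II: 0.0611641; III: 0.0593586.
Posterior ∝ prior × likelihood. Numerator for II: 0.34·0.0611641 = 0.0207958.
Normalizing constant: 0.46·0.128424 + 0.34·0.0611641 + 0.2·0.0593586 = 0.0917423.
P(II | observation) = 0.0207958 / 0.0917423 = 0.226676.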